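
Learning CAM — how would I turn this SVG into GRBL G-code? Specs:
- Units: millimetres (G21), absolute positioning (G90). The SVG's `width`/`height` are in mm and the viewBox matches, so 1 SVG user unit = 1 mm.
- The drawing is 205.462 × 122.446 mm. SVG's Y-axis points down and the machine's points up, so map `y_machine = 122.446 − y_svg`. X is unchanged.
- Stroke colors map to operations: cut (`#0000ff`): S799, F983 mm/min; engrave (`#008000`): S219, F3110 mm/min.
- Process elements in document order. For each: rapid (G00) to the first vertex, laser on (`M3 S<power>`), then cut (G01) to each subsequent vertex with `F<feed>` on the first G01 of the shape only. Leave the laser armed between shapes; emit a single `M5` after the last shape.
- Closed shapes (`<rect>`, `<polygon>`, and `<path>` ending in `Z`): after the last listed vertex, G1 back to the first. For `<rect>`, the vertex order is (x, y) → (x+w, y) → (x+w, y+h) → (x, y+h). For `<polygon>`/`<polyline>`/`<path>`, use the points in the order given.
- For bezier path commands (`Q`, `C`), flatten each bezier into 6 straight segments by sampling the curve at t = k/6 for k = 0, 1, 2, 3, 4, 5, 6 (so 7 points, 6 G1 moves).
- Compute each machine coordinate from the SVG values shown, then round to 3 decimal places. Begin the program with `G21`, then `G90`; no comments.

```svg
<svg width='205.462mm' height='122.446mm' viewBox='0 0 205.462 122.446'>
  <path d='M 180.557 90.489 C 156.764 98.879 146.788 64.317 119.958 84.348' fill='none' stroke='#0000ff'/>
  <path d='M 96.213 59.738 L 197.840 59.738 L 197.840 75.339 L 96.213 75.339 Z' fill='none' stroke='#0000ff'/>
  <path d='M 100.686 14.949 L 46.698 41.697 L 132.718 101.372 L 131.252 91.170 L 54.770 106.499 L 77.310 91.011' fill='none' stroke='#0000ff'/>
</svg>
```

1 u = 1 mm; y_m = 122.446 − y.

[1] `<path>` cubic bezier, #0000ff→cut S799 F983: (180.557,31.957) → (169.670,30.890) → (160.234,34.272) → (151.396,39.393) → (142.306,43.544) → (132.110,44.016) → (119.958,38.098)

[2] `<path>` rectangle, #0000ff→cut S799 F983: (96.213,62.708) → (197.840,62.708) → (197.840,47.107) → (96.213,47.107) → (96.213,62.708) (closed)

[3] `<path>` open polyline, #0000ff→cut S799 F983: (100.686,107.497) → (46.698,80.749) → (132.718,21.074) → (131.252,31.276) → (54.770,15.947) → (77.310,31.435)

G21
G90
G00 X180.557 Y31.957
M3 S799
G01 X169.670 Y30.890 F983
G01 X160.234 Y34.272
G01 X151.396 Y39.393
G01 X142.306 Y43.544
G01 X132.110 Y44.016
G01 X119.958 Y38.098
G00 X96.213 Y62.708
M3 S799
G01 X197.840 Y62.708 F983
G01 X197.840 Y47.107
G01 X96.213 Y47.107
G01 X96.213 Y62.708
G00 X100.686 Y107.497
M3 S799
G01 X46.698 Y80.749 F983
G01 X132.718 Y21.074
G01 X131.252 Y31.276
G01 X54.770 Y15.947
G01 X77.310 Y31.435
M5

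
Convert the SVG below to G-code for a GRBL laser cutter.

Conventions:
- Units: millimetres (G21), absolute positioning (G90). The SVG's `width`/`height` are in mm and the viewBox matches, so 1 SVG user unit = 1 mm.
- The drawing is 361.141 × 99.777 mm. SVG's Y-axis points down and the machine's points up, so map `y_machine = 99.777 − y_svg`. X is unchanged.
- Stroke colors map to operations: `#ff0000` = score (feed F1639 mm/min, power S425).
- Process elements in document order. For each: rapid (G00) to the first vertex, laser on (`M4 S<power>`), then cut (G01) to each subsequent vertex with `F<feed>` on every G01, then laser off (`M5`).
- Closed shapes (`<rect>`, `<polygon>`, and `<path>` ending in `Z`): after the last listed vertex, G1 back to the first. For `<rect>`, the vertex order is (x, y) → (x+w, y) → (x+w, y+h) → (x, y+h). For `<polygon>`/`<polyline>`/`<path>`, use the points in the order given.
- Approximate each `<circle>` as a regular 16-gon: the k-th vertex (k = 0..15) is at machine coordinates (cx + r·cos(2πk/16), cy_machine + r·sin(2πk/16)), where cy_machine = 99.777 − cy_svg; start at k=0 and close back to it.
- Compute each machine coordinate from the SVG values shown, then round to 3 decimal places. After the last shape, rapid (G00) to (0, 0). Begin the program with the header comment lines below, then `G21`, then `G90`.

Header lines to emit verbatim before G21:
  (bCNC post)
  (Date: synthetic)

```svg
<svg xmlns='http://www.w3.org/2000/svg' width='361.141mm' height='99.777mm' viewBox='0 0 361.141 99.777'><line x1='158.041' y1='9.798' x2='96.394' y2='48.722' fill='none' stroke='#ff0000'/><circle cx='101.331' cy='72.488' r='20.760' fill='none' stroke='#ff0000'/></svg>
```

(bCNC post)
(Date: synthetic)
G21
G90
G00 X158.041 Y89.979
M4 S425
G01 X96.394 Y51.055 F1639
M5
G00 X122.091 Y27.289
M4 S425
G01 X120.511 Y35.234 F1639
G01 X116.011 Y41.969 F1639
G01 X109.276 Y46.469 F1639
G01 X101.331 Y48.049 F1639
G01 X93.386 Y46.469 F1639
G01 X86.651 Y41.969 F1639
G01 X82.151 Y35.234 F1639
G01 X80.571 Y27.289 F1639
G01 X82.151 Y19.344 F1639
G01 X86.651 Y12.609 F1639
G01 X93.386 Y8.109 F1639
G01 X101.331 Y6.529 F1639
G01 X109.276 Y8.109 F1639
G01 X116.011 Y12.609 F1639
G01 X120.511 Y19.344 F1639
G01 X122.091 Y27.289 F1639
M5
G00 X0.000 Y0.000

1 u = 1 mm; y_m = 99.777 − y.

[1] `<line>` line segment, #ff0000→score S425 F1639: (158.041,89.979) → (96.394,51.055)

[2] `<circle>` circle, #ff0000→score S425 F1639: (122.091,27.289) → (120.511,35.234) → (116.011,41.969) → (109.276,46.469) → (101.331,48.049) → (93.386,46.469) → (86.651,41.969) → (82.151,35.234) → (80.571,27.289) → (82.151,19.344) → (86.651,12.609) → (93.386,8.109) → (101.331,6.529) → (109.276,8.109) → (116.011,12.609) → (120.511,19.344) → (122.091,27.289) (closed)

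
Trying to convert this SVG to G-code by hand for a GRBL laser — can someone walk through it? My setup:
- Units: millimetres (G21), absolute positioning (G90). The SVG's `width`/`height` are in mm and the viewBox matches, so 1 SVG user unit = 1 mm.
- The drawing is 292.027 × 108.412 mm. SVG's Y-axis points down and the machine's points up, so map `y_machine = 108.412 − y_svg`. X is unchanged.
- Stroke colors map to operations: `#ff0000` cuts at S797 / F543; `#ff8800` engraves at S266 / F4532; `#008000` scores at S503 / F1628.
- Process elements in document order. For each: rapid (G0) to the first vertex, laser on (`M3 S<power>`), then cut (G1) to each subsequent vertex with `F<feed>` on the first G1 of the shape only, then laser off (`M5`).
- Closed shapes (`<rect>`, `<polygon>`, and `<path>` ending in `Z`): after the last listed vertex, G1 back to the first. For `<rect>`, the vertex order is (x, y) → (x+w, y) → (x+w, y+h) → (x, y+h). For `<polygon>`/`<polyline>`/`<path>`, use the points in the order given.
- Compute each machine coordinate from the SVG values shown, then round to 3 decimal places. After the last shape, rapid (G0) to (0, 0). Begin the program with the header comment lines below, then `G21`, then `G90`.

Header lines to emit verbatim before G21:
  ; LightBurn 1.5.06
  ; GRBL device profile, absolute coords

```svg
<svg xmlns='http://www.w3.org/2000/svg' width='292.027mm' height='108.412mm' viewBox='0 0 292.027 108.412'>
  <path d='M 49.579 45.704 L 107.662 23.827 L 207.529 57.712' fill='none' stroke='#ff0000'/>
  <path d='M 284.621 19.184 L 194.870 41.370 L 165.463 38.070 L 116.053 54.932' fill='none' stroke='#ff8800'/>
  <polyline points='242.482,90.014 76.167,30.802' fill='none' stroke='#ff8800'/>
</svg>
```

viewBox `0 0 292.027 108.412` with mm width/height → 1 unit = 1 mm. Flip: y_m = 108.412 − y_svg.

**Shape 1** — `<path>` open polyline, stroke `#ff0000` → cut (S797, F543). Machine vertices: (49.579,62.708) → (107.662,84.585) → (207.529,50.700). Open path.

**Shape 2** — `<path>` open polyline, stroke `#ff8800` → engrave (S266, F4532). Machine vertices: (284.621,89.228) → (194.870,67.042) → (165.463,70.342) → (116.053,53.480). Open path.

**Shape 3** — `<polyline>` line segment, stroke `#ff8800` → engrave (S266, F4532). Machine vertices: (242.482,18.398) → (76.167,77.610). Open path.

; LightBurn 1.5.06
; GRBL device profile, absolute coords
G21
G90
G0 X49.579 Y62.708
M3 S797
G1 X107.662 Y84.585 F543
G1 X207.529 Y50.700
M5
G0 X284.621 Y89.228
M3 S266
G1 X194.870 Y67.042 F4532
G1 X165.463 Y70.342
G1 X116.053 Y53.480
M5
G0 X242.482 Y18.398
M3 S266
G1 X76.167 Y77.610 F4532
M5
G0 X0.000 Y0.000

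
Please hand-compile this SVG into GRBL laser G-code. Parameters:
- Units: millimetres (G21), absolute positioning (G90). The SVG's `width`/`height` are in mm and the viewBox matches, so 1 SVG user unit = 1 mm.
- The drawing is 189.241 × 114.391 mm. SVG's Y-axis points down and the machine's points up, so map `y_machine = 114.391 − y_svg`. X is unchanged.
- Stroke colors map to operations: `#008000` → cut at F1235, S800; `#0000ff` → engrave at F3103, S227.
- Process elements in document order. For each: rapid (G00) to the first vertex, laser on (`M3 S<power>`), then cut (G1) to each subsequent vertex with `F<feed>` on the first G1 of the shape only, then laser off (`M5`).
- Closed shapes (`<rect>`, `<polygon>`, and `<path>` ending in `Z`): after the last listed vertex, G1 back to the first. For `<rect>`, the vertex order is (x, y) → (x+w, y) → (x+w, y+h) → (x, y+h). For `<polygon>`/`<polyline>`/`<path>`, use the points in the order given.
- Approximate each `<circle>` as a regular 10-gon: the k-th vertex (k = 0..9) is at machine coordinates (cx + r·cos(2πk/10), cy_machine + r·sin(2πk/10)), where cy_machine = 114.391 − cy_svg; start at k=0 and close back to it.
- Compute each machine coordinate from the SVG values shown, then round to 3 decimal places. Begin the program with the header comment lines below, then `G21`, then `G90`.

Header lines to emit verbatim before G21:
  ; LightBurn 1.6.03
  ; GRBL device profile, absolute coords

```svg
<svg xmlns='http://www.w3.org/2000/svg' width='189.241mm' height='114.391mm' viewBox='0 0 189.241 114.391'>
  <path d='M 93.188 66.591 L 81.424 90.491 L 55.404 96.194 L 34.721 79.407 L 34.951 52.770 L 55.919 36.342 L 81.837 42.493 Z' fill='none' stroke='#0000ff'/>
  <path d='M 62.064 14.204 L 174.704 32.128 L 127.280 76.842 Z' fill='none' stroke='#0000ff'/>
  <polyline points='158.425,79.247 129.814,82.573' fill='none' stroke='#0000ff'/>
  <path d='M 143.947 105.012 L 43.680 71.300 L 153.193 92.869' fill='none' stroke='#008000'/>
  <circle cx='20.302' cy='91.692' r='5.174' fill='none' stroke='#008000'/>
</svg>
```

Since the viewBox matches the mm dimensions, user units are millimetres directly. The only transform is the Y-flip y_m = 114.391 − y_svg.

Shape 1 is a regular polygon drawn with `<path>`. Its stroke #0000ff means engrave at S227, F3103. After flipping Y the toolpath is (93.188,47.800) → (81.424,23.900) → (55.404,18.197) → (34.721,34.984) → (34.951,61.621) → (55.919,78.049) → (81.837,71.898) → (93.188,47.800), returning to the start.

Shape 2 is a closed polygon drawn with `<path>`. Its stroke #0000ff means engrave at S227, F3103. After flipping Y the toolpath is (62.064,100.187) → (174.704,82.263) → (127.280,37.549) → (62.064,100.187), returning to the start.

Shape 3 is a line segment drawn with `<polyline>`. Its stroke #0000ff means engrave at S227, F3103. After flipping Y the toolpath is (158.425,35.144) → (129.814,31.818).

Shape 4 is a open polyline drawn with `<path>`. Its stroke #008000 means cut at S800, F1235. After flipping Y the toolpath is (143.947,9.379) → (43.680,43.091) → (153.193,21.522).

Shape 5 is a circle drawn with `<circle>`. Its stroke #008000 means cut at S800, F1235. After flipping Y the toolpath is (25.476,22.699) → (24.488,25.740) → (21.901,27.620) → (18.703,27.620) → (16.116,25.740) → (15.128,22.699) → (16.116,19.658) → (18.703,17.778) → (21.901,17.778) → (24.488,19.658) → (25.476,22.699), returning to the start.

; LightBurn 1.6.03
; GRBL device profile, absolute coords
G21
G90
G00 X93.188 Y47.800
M3 S227
G1 X81.424 Y23.900 F3103
G1 X55.404 Y18.197
G1 X34.721 Y34.984
G1 X34.951 Y61.621
G1 X55.919 Y78.049
G1 X81.837 Y71.898
G1 X93.188 Y47.800
M5
G00 X62.064 Y100.187
M3 S227
G1 X174.704 Y82.263 F3103
G1 X127.280 Y37.549
G1 X62.064 Y100.187
M5
G00 X158.425 Y35.144
M3 S227
G1 X129.814 Y31.818 F3103
M5
G00 X143.947 Y9.379
M3 S800
G1 X43.680 Y43.091 F1235
G1 X153.193 Y21.522
M5
G00 X25.476 Y22.699
M3 S800
G1 X24.488 Y25.740 F1235
G1 X21.901 Y27.620
G1 X18.703 Y27.620
G1 X16.116 Y25.740
G1 X15.128 Y22.699
G1 X16.116 Y19.658
G1 X18.703 Y17.778
G1 X21.901 Y17.778
G1 X24.488 Y19.658
G1 X25.476 Y22.699
M5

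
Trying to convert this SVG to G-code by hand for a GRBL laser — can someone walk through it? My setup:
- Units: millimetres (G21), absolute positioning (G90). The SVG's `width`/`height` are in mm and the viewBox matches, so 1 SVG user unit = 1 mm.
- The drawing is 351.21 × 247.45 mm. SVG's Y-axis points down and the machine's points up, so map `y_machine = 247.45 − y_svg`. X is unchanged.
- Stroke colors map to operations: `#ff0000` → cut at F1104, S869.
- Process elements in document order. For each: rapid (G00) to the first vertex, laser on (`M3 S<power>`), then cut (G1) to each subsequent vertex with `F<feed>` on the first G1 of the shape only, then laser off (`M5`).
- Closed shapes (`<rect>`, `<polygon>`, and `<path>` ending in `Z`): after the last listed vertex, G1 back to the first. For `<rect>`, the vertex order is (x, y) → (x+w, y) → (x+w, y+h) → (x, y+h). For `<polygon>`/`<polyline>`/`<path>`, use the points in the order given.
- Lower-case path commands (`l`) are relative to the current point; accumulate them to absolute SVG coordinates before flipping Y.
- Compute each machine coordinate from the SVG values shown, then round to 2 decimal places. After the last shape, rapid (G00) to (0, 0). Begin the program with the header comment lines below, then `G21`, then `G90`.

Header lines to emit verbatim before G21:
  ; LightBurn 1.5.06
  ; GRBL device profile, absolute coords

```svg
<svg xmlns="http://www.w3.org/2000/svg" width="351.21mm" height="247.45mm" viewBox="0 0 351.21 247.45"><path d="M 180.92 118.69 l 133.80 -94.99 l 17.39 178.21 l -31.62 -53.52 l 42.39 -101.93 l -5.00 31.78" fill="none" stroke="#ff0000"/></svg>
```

1 u = 1 mm; y_m = 247.45 − y.

[1] `<path>` open polyline, #ff0000→cut S869 F1104: (180.92,128.76) → (314.72,223.75) → (332.11,45.54) → (300.49,99.06) → (342.88,200.99) → (337.88,169.21)

; LightBurn 1.5.06
; GRBL device profile, absolute coords
G21
G90
G00 X180.92 Y128.76
M3 S869
G1 X314.72 Y223.75 F1104
G1 X332.11 Y45.54
G1 X300.49 Y99.06
G1 X342.88 Y200.99
G1 X337.88 Y169.21
M5
G00 X0.00 Y0.00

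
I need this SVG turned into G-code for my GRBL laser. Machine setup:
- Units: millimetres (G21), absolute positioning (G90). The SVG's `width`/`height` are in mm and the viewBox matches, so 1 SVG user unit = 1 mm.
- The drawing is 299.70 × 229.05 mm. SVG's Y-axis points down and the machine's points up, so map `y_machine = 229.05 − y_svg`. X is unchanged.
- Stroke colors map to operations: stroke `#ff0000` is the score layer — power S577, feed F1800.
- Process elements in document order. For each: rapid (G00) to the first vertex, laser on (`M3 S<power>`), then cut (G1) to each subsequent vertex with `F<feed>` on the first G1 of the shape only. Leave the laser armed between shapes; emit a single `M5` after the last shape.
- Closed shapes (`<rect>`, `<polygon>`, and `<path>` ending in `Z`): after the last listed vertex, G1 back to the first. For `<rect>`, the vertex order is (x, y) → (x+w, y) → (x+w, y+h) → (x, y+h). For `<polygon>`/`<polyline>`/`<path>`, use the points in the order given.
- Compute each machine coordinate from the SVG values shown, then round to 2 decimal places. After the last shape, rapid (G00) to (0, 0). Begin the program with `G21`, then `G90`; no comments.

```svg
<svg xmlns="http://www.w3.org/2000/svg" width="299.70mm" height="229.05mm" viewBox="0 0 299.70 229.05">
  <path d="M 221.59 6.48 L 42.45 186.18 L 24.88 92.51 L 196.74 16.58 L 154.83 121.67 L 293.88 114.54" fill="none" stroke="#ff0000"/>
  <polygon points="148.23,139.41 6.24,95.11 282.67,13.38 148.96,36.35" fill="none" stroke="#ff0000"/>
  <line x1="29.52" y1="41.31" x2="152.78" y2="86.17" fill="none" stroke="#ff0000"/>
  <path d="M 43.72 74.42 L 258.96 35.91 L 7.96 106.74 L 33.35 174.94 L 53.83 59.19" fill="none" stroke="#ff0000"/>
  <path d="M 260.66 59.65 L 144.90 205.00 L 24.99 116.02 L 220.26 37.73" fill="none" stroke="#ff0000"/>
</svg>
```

viewBox `0 0 299.70 229.05` with mm width/height → 1 unit = 1 mm. Flip: y_m = 229.05 − y_svg.

**Shape 1** — `<path>` open polyline, stroke `#ff0000` → score (S577, F1800). Machine vertices: (221.59,222.57) → (42.45,42.87) → (24.88,136.54) → (196.74,212.47) → (154.83,107.38) → (293.88,114.51). Open path.

**Shape 2** — `<polygon>` closed polygon, stroke `#ff0000` → score (S577, F1800). Machine vertices: (148.23,89.64) → (6.24,133.94) → (282.67,215.67) → (148.96,192.70) → (148.23,89.64). Closed: final G1 returns to the first vertex.

**Shape 3** — `<line>` line segment, stroke `#ff0000` → score (S577, F1800). Machine vertices: (29.52,187.74) → (152.78,142.88). Open path.

**Shape 4** — `<path>` open polyline, stroke `#ff0000` → score (S577, F1800). Machine vertices: (43.72,154.63) → (258.96,193.14) → (7.96,122.31) → (33.35,54.11) → (53.83,169.86). Open path.

**Shape 5** — `<path>` open polyline, stroke `#ff0000` → score (S577, F1800). Machine vertices: (260.66,169.40) → (144.90,24.05) → (24.99,113.03) → (220.26,191.32). Open path.

G21
G90
G00 X221.59 Y222.57
M3 S577
G1 X42.45 Y42.87 F1800
G1 X24.88 Y136.54
G1 X196.74 Y212.47
G1 X154.83 Y107.38
G1 X293.88 Y114.51
G00 X148.23 Y89.64
M3 S577
G1 X6.24 Y133.94 F1800
G1 X282.67 Y215.67
G1 X148.96 Y192.70
G1 X148.23 Y89.64
G00 X29.52 Y187.74
M3 S577
G1 X152.78 Y142.88 F1800
G00 X43.72 Y154.63
M3 S577
G1 X258.96 Y193.14 F1800
G1 X7.96 Y122.31
G1 X33.35 Y54.11
G1 X53.83 Y169.86
G00 X260.66 Y169.40
M3 S577
G1 X144.90 Y24.05 F1800
G1 X24.99 Y113.03
G1 X220.26 Y191.32
M5
G00 X0.00 Y0.00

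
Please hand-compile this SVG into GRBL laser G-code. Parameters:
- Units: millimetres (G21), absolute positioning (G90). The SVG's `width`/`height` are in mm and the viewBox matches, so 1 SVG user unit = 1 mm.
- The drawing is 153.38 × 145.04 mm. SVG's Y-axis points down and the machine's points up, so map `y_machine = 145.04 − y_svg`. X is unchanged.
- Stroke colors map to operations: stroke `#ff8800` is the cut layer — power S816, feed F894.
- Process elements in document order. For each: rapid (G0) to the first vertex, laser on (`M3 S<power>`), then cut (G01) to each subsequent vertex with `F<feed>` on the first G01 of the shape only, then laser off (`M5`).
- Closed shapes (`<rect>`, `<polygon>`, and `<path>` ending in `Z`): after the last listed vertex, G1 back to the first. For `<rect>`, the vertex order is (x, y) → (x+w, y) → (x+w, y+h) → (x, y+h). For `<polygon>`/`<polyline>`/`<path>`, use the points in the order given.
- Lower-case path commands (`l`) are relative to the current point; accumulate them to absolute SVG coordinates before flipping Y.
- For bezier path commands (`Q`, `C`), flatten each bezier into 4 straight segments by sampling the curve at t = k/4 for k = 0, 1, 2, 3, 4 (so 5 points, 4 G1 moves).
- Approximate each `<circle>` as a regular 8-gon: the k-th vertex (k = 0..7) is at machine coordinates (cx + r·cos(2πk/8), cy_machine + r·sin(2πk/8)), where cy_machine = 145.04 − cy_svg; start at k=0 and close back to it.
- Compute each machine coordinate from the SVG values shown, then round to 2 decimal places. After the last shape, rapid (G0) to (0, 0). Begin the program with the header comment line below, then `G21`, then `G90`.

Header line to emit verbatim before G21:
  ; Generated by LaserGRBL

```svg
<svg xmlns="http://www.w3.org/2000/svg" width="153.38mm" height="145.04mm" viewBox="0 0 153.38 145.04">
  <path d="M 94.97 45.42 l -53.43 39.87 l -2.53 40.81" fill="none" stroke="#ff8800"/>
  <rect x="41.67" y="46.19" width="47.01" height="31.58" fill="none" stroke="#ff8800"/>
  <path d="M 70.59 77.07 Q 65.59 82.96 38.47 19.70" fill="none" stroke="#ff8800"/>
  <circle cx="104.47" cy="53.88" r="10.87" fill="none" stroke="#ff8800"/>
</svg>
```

; Generated by LaserGRBL
G21
G90
G0 X94.97 Y99.62
M3 S816
G01 X41.54 Y59.75 F894
G01 X39.01 Y18.94
M5
G0 X41.67 Y98.85
M3 S816
G01 X88.68 Y98.85 F894
G01 X88.68 Y67.27
G01 X41.67 Y67.27
G01 X41.67 Y98.85
M5
G0 X70.59 Y67.97
M3 S816
G01 X66.71 Y69.35 F894
G01 X60.06 Y79.37
G01 X50.65 Y98.03
G01 X38.47 Y125.34
M5
G0 X115.34 Y91.16
M3 S816
G01 X112.16 Y98.85 F894
G01 X104.47 Y102.03
G01 X96.78 Y98.85
G01 X93.60 Y91.16
G01 X96.78 Y83.47
G01 X104.47 Y80.29
G01 X112.16 Y83.47
G01 X115.34 Y91.16
M5
G0 X0.00 Y0.00

viewBox `0 0 153.38 145.04` with mm width/height → 1 unit = 1 mm. Flip: y_m = 145.04 − y_svg.

**Shape 1** — `<path>` open polyline, stroke `#ff8800` → cut (S816, F894). Machine vertices: (94.97,99.62) → (41.54,59.75) → (39.01,18.94). Open path.

**Shape 2** — `<rect>` rectangle, stroke `#ff8800` → cut (S816, F894). Machine vertices: (41.67,98.85) → (88.68,98.85) → (88.68,67.27) → (41.67,67.27) → (41.67,98.85). Closed: final G1 returns to the first vertex.

**Shape 3** — `<path>` quadratic bezier, stroke `#ff8800` → cut (S816, F894). Control points (SVG): P0=(70.59,77.07), P1=(65.59,82.96), P2=(38.47,19.70); sampled at t=k/4. Machine vertices: (70.59,67.97) → (66.71,69.35) → (60.06,79.37) → (50.65,98.03) → (38.47,125.34). Open path.

**Shape 4** — `<circle>` circle, stroke `#ff8800` → cut (S816, F894). Machine vertices: (115.34,91.16) → (112.16,98.85) → (104.47,102.03) → (96.78,98.85) → (93.60,91.16) → (96.78,83.47) → (104.47,80.29) → (112.16,83.47) → (115.34,91.16). Closed: final G1 returns to the first vertex.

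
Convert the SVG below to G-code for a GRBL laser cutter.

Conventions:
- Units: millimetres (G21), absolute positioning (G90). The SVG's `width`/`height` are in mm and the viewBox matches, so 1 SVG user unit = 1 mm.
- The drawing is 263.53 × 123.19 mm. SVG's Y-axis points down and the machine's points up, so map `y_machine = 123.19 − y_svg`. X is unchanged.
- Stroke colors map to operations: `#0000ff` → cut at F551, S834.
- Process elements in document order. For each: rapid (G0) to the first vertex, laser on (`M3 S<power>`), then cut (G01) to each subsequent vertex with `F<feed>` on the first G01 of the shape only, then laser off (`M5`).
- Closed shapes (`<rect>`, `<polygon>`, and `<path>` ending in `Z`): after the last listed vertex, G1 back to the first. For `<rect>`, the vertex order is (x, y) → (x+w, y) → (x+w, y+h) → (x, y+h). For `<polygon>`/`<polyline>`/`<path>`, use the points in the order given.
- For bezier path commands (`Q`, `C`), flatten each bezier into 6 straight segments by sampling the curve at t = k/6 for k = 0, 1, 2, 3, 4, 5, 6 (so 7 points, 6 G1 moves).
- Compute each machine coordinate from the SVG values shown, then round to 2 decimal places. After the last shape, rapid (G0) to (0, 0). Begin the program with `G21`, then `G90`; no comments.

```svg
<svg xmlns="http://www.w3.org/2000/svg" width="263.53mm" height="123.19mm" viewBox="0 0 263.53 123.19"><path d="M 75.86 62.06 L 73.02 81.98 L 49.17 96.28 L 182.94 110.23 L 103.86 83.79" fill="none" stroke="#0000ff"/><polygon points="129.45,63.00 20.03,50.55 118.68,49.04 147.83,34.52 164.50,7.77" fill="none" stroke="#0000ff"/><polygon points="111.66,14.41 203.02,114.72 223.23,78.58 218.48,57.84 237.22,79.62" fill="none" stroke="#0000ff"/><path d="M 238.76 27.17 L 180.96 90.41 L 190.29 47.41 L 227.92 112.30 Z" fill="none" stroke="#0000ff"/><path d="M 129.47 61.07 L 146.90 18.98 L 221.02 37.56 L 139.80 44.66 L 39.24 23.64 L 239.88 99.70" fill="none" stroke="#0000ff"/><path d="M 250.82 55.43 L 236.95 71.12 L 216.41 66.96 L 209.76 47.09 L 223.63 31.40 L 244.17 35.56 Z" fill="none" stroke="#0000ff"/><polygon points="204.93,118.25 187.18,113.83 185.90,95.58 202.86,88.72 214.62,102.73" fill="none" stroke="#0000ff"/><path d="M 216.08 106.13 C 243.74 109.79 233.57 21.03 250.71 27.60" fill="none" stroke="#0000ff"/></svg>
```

viewBox `0 0 263.53 123.19` with mm width/height → 1 unit = 1 mm. Flip: y_m = 123.19 − y_svg.

**Shape 1** — `<path>` open polyline, stroke `#0000ff` → cut (S834, F551). Machine vertices: (75.86,61.13) → (73.02,41.21) → (49.17,26.91) → (182.94,12.96) → (103.86,39.40). Open path.

**Shape 2** — `<polygon>` closed polygon, stroke `#0000ff` → cut (S834, F551). Machine vertices: (129.45,60.19) → (20.03,72.64) → (118.68,74.15) → (147.83,88.67) → (164.50,115.42) → (129.45,60.19). Closed: final G1 returns to the first vertex.

**Shape 3** — `<polygon>` closed polygon, stroke `#0000ff` → cut (S834, F551). Machine vertices: (111.66,108.78) → (203.02,8.47) → (223.23,44.61) → (218.48,65.35) → (237.22,43.57) → (111.66,108.78). Closed: final G1 returns to the first vertex.

**Shape 4** — `<path>` closed polygon, stroke `#0000ff` → cut (S834, F551). Machine vertices: (238.76,96.02) → (180.96,32.78) → (190.29,75.78) → (227.92,10.89) → (238.76,96.02). Closed: final G1 returns to the first vertex.

**Shape 5** — `<path>` open polyline, stroke `#0000ff` → cut (S834, F551). Machine vertices: (129.47,62.12) → (146.90,104.21) → (221.02,85.63) → (139.80,78.53) → (39.24,99.55) → (239.88,23.49). Open path.

**Shape 6** — `<path>` regular polygon, stroke `#0000ff` → cut (S834, F551). Machine vertices: (250.82,67.76) → (236.95,52.07) → (216.41,56.23) → (209.76,76.10) → (223.63,91.79) → (244.17,87.63) → (250.82,67.76). Closed: final G1 returns to the first vertex.

**Shape 7** — `<polygon>` regular polygon, stroke `#0000ff` → cut (S834, F551). Machine vertices: (204.93,4.94) → (187.18,9.36) → (185.90,27.61) → (202.86,34.47) → (214.62,20.46) → (204.93,4.94). Closed: final G1 returns to the first vertex.

**Shape 8** — `<path>` cubic bezier, stroke `#0000ff` → cut (S834, F551). Control points (SVG): P0=(216.08,106.13), P1=(243.74,109.79), P2=(233.57,21.03), P3=(250.71,27.60); sampled at t=k/6. Machine vertices: (216.08,17.06) → (227.06,22.06) → (233.54,37.25) → (237.34,57.42) → (240.26,77.34) → (244.11,91.80) → (250.71,95.59). Open path.

G21
G90
G0 X75.86 Y61.13
M3 S834
G01 X73.02 Y41.21 F551
G01 X49.17 Y26.91
G01 X182.94 Y12.96
G01 X103.86 Y39.40
M5
G0 X129.45 Y60.19
M3 S834
G01 X20.03 Y72.64 F551
G01 X118.68 Y74.15
G01 X147.83 Y88.67
G01 X164.50 Y115.42
G01 X129.45 Y60.19
M5
G0 X111.66 Y108.78
M3 S834
G01 X203.02 Y8.47 F551
G01 X223.23 Y44.61
G01 X218.48 Y65.35
G01 X237.22 Y43.57
G01 X111.66 Y108.78
M5
G0 X238.76 Y96.02
M3 S834
G01 X180.96 Y32.78 F551
G01 X190.29 Y75.78
G01 X227.92 Y10.89
G01 X238.76 Y96.02
M5
G0 X129.47 Y62.12
M3 S834
G01 X146.90 Y104.21 F551
G01 X221.02 Y85.63
G01 X139.80 Y78.53
G01 X39.24 Y99.55
G01 X239.88 Y23.49
M5
G0 X250.82 Y67.76
M3 S834
G01 X236.95 Y52.07 F551
G01 X216.41 Y56.23
G01 X209.76 Y76.10
G01 X223.63 Y91.79
G01 X244.17 Y87.63
G01 X250.82 Y67.76
M5
G0 X204.93 Y4.94
M3 S834
G01 X187.18 Y9.36 F551
G01 X185.90 Y27.61
G01 X202.86 Y34.47
G01 X214.62 Y20.46
G01 X204.93 Y4.94
M5
G0 X216.08 Y17.06
M3 S834
G01 X227.06 Y22.06 F551
G01 X233.54 Y37.25
G01 X237.34 Y57.42
G01 X240.26 Y77.34
G01 X244.11 Y91.80
G01 X250.71 Y95.59
M5
G0 X0.00 Y0.00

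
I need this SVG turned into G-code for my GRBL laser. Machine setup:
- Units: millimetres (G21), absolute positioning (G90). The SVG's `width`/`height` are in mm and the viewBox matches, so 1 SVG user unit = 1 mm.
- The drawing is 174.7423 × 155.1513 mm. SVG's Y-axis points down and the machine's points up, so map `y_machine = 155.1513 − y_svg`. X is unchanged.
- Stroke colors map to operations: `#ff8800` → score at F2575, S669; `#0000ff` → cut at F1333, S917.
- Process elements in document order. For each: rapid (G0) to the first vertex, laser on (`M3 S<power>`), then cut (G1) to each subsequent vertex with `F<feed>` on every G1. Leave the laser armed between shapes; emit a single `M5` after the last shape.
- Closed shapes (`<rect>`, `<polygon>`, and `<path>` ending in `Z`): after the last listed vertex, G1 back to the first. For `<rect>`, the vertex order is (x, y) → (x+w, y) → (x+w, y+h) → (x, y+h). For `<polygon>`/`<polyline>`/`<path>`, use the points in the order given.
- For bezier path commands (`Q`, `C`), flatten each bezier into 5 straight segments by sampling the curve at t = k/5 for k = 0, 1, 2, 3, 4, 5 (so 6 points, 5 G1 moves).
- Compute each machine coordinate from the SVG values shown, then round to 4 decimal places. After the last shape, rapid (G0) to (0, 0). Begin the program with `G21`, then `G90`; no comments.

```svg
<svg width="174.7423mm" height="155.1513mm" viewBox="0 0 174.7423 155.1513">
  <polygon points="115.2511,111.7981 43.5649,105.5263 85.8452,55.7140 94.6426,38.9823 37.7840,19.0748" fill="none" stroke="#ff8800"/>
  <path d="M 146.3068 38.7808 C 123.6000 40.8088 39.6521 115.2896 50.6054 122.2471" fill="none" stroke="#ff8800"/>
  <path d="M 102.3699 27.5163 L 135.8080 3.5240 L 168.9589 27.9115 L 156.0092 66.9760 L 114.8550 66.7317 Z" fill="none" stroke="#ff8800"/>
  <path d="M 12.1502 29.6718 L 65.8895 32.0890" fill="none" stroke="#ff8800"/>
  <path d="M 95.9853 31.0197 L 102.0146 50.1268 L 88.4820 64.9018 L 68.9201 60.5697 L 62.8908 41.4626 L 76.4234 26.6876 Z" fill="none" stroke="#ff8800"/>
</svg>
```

Since the viewBox matches the mm dimensions, user units are millimetres directly. The only transform is the Y-flip y_m = 155.1513 − y_svg.

Shape 1 is a closed polygon drawn with `<polygon>`. Its stroke #ff8800 means score at S669, F2575. After flipping Y the toolpath is (115.2511,43.3532) → (43.5649,49.6250) → (85.8452,99.4373) → (94.6426,116.1690) → (37.7840,136.0765) → (115.2511,43.3532), returning to the start.

Shape 2 is a cubic bezier drawn with `<path>`. Its stroke #ff8800 means score at S669, F2575. After flipping Y the toolpath is (146.3068,116.3705) → (126.5829,107.5792) → (99.6560,88.1180) → (73.0209,64.7059) → (54.1724,44.0617) → (50.6054,32.9042).

Shape 3 is a regular polygon drawn with `<path>`. Its stroke #ff8800 means score at S669, F2575. After flipping Y the toolpath is (102.3699,127.6350) → (135.8080,151.6273) → (168.9589,127.2398) → (156.0092,88.1753) → (114.8550,88.4196) → (102.3699,127.6350), returning to the start.

Shape 4 is a line segment drawn with `<path>`. Its stroke #ff8800 means score at S669, F2575. After flipping Y the toolpath is (12.1502,125.4795) → (65.8895,123.0623).

Shape 5 is a regular polygon drawn with `<path>`. Its stroke #ff8800 means score at S669, F2575. After flipping Y the toolpath is (95.9853,124.1316) → (102.0146,105.0245) → (88.4820,90.2495) → (68.9201,94.5816) → (62.8908,113.6887) → (76.4234,128.4637) → (95.9853,124.1316), returning to the start.

G21
G90
G0 X115.2511 Y43.3532
M3 S669
G1 X43.5649 Y49.6250 F2575
G1 X85.8452 Y99.4373 F2575
G1 X94.6426 Y116.1690 F2575
G1 X37.7840 Y136.0765 F2575
G1 X115.2511 Y43.3532 F2575
G0 X146.3068 Y116.3705
M3 S669
G1 X126.5829 Y107.5792 F2575
G1 X99.6560 Y88.1180 F2575
G1 X73.0209 Y64.7059 F2575
G1 X54.1724 Y44.0617 F2575
G1 X50.6054 Y32.9042 F2575
G0 X102.3699 Y127.6350
M3 S669
G1 X135.8080 Y151.6273 F2575
G1 X168.9589 Y127.2398 F2575
G1 X156.0092 Y88.1753 F2575
G1 X114.8550 Y88.4196 F2575
G1 X102.3699 Y127.6350 F2575
G0 X12.1502 Y125.4795
M3 S669
G1 X65.8895 Y123.0623 F2575
G0 X95.9853 Y124.1316
M3 S669
G1 X102.0146 Y105.0245 F2575
G1 X88.4820 Y90.2495 F2575
G1 X68.9201 Y94.5816 F2575
G1 X62.8908 Y113.6887 F2575
G1 X76.4234 Y128.4637 F2575
G1 X95.9853 Y124.1316 F2575
M5
G0 X0.0000 Y0.0000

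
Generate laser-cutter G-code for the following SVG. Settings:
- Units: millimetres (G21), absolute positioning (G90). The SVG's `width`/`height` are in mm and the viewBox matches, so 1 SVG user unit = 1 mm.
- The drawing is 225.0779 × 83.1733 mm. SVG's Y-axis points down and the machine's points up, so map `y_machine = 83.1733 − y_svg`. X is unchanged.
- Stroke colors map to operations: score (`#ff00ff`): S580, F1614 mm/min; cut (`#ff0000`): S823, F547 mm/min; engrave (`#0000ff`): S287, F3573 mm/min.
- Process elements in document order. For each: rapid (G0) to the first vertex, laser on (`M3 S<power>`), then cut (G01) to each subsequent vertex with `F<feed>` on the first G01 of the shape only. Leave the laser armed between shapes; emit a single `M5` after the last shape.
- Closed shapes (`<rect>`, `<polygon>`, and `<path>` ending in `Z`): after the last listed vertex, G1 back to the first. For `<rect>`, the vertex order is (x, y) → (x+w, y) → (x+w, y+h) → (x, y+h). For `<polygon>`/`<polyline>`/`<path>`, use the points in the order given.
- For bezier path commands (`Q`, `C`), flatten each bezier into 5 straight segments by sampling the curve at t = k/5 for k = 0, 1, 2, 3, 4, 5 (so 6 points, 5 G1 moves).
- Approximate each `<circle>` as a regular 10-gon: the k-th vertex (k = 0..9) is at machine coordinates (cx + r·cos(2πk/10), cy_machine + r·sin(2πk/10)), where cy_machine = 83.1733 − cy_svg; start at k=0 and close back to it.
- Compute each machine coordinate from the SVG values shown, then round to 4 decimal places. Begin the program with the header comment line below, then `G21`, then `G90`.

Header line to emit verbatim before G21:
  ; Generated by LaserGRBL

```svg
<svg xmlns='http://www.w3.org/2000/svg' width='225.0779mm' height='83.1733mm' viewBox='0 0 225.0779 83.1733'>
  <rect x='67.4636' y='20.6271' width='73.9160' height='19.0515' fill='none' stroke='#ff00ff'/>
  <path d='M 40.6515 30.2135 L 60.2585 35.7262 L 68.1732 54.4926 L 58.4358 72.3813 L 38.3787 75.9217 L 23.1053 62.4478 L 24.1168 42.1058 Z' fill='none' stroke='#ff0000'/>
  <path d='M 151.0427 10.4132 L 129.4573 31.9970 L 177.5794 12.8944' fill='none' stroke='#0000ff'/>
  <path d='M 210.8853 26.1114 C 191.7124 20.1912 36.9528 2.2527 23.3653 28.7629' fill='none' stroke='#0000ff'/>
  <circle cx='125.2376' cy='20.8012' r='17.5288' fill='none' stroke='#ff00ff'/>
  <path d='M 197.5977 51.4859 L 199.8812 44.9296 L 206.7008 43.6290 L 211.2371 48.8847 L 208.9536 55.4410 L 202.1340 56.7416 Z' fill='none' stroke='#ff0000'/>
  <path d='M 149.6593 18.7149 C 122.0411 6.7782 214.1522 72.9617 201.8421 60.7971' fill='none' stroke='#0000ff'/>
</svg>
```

Since the viewBox matches the mm dimensions, user units are millimetres directly. The only transform is the Y-flip y_m = 83.1733 − y_svg.

Shape 1 is a rectangle drawn with `<rect>`. Its stroke #ff00ff means score at S580, F1614. After flipping Y the toolpath is (67.4636,62.5462) → (141.3796,62.5462) → (141.3796,43.4947) → (67.4636,43.4947) → (67.4636,62.5462), returning to the start.

Shape 2 is a regular polygon drawn with `<path>`. Its stroke #ff0000 means cut at S823, F547. After flipping Y the toolpath is (40.6515,52.9598) → (60.2585,47.4471) → (68.1732,28.6807) → (58.4358,10.7920) → (38.3787,7.2516) → (23.1053,20.7255) → (24.1168,41.0675) → (40.6515,52.9598), returning to the start.

Shape 3 is a open polyline drawn with `<path>`. Its stroke #0000ff means engrave at S287, F3573. After flipping Y the toolpath is (151.0427,72.7601) → (129.4573,51.1763) → (177.5794,70.2789).

Shape 4 is a cubic bezier drawn with `<path>`. Its stroke #0000ff means engrave at S287, F3573. After flipping Y the toolpath is (210.8853,57.0619) → (185.3252,61.6045) → (140.5088,66.3210) → (89.7203,68.5012) → (46.2444,65.4344) → (23.3653,54.4104).

Shape 5 is a circle drawn with `<circle>`. Its stroke #ff00ff means score at S580, F1614. After flipping Y the toolpath is (142.7664,62.3721) → (139.4187,72.6753) → (130.6543,79.0430) → (119.8209,79.0430) → (111.0565,72.6753) → (107.7088,62.3721) → (111.0565,52.0689) → (119.8209,45.7012) → (130.6543,45.7012) → (139.4187,52.0689) → (142.7664,62.3721), returning to the start.

Shape 6 is a regular polygon drawn with `<path>`. Its stroke #ff0000 means cut at S823, F547. After flipping Y the toolpath is (197.5977,31.6874) → (199.8812,38.2437) → (206.7008,39.5443) → (211.2371,34.2886) → (208.9536,27.7323) → (202.1340,26.4317) → (197.5977,31.6874), returning to the start.

Shape 7 is a cubic bezier drawn with `<path>`. Its stroke #0000ff means engrave at S287, F3573. After flipping Y the toolpath is (149.6593,64.4584) → (145.6627,63.4977) → (159.6419,51.2987) → (180.8377,35.3718) → (198.4908,23.2275) → (201.8421,22.3762).

; Generated by LaserGRBL
G21
G90
G0 X67.4636 Y62.5462
M3 S580
G01 X141.3796 Y62.5462 F1614
G01 X141.3796 Y43.4947
G01 X67.4636 Y43.4947
G01 X67.4636 Y62.5462
G0 X40.6515 Y52.9598
M3 S823
G01 X60.2585 Y47.4471 F547
G01 X68.1732 Y28.6807
G01 X58.4358 Y10.7920
G01 X38.3787 Y7.2516
G01 X23.1053 Y20.7255
G01 X24.1168 Y41.0675
G01 X40.6515 Y52.9598
G0 X151.0427 Y72.7601
M3 S287
G01 X129.4573 Y51.1763 F3573
G01 X177.5794 Y70.2789
G0 X210.8853 Y57.0619
M3 S287
G01 X185.3252 Y61.6045 F3573
G01 X140.5088 Y66.3210
G01 X89.7203 Y68.5012
G01 X46.2444 Y65.4344
G01 X23.3653 Y54.4104
G0 X142.7664 Y62.3721
M3 S580
G01 X139.4187 Y72.6753 F1614
G01 X130.6543 Y79.0430
G01 X119.8209 Y79.0430
G01 X111.0565 Y72.6753
G01 X107.7088 Y62.3721
G01 X111.0565 Y52.0689
G01 X119.8209 Y45.7012
G01 X130.6543 Y45.7012
G01 X139.4187 Y52.0689
G01 X142.7664 Y62.3721
G0 X197.5977 Y31.6874
M3 S823
G01 X199.8812 Y38.2437 F547
G01 X206.7008 Y39.5443
G01 X211.2371 Y34.2886
G01 X208.9536 Y27.7323
G01 X202.1340 Y26.4317
G01 X197.5977 Y31.6874
G0 X149.6593 Y64.4584
M3 S287
G01 X145.6627 Y63.4977 F3573
G01 X159.6419 Y51.2987
G01 X180.8377 Y35.3718
G01 X198.4908 Y23.2275
G01 X201.8421 Y22.3762
M5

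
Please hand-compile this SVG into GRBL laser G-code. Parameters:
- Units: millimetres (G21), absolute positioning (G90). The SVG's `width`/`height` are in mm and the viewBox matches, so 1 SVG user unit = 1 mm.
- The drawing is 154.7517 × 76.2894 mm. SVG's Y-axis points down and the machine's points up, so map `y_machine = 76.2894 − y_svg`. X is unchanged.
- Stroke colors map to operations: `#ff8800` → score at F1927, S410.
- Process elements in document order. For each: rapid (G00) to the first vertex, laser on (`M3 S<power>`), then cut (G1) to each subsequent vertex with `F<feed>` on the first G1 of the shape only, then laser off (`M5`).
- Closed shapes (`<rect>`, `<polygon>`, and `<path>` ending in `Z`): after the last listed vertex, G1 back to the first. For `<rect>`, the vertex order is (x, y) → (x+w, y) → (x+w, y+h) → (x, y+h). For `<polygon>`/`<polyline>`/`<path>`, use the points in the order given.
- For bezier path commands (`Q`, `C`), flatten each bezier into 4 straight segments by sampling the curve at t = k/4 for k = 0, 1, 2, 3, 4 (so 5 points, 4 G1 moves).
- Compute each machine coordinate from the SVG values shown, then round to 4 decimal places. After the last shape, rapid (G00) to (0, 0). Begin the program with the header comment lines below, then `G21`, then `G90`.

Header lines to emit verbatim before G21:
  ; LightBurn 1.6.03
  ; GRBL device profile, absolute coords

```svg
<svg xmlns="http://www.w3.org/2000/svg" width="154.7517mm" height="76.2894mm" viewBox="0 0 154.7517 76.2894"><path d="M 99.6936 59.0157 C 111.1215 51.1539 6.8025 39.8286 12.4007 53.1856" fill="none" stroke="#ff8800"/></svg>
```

viewBox `0 0 154.7517 76.2894` with mm width/height → 1 unit = 1 mm. Flip: y_m = 76.2894 − y_svg.

**Shape 1** — `<path>` cubic bezier, stroke `#ff8800` → score (S410, F1927). Control points (SVG): P0=(99.6936,59.0157), P1=(111.1215,51.1539), P2=(6.8025,39.8286), P3=(12.4007,53.1856); sampled at t=k/4. Machine vertices: (99.6936,17.2737) → (90.0880,23.3797) → (58.2333,28.1458) → (25.2855,28.9334) → (12.4007,23.1038). Open path.

; LightBurn 1.6.03
; GRBL device profile, absolute coords
G21
G90
G00 X99.6936 Y17.2737
M3 S410
G1 X90.0880 Y23.3797 F1927
G1 X58.2333 Y28.1458
G1 X25.2855 Y28.9334
G1 X12.4007 Y23.1038
M5
G00 X0.0000 Y0.0000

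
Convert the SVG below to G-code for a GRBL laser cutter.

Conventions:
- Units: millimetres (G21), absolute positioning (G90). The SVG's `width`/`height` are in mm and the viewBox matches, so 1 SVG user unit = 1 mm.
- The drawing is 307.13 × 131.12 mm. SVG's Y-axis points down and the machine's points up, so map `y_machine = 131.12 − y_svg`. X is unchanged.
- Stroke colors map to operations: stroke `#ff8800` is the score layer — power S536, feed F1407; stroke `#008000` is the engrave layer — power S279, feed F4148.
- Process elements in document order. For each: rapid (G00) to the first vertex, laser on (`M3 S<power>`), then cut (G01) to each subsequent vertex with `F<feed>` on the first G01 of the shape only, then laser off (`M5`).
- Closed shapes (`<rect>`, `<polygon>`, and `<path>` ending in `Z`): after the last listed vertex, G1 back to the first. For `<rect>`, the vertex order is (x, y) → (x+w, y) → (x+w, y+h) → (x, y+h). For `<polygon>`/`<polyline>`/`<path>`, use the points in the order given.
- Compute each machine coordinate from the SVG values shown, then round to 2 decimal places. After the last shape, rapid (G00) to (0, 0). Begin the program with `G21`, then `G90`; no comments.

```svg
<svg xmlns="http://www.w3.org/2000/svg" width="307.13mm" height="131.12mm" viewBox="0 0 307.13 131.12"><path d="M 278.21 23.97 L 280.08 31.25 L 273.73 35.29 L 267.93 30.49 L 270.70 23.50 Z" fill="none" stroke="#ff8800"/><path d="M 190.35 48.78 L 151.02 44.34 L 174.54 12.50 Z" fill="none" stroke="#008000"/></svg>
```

viewBox `0 0 307.13 131.12` with mm width/height → 1 unit = 1 mm. Flip: y_m = 131.12 − y_svg.

**Shape 1** — `<path>` regular polygon, stroke `#ff8800` → score (S536, F1407). Machine vertices: (278.21,107.15) → (280.08,99.87) → (273.73,95.83) → (267.93,100.63) → (270.70,107.62) → (278.21,107.15). Closed: final G1 returns to the first vertex.

**Shape 2** — `<path>` regular polygon, stroke `#008000` → engrave (S279, F4148). Machine vertices: (190.35,82.34) → (151.02,86.78) → (174.54,118.62) → (190.35,82.34). Closed: final G1 returns to the first vertex.

G21
G90
G00 X278.21 Y107.15
M3 S536
G01 X280.08 Y99.87 F1407
G01 X273.73 Y95.83
G01 X267.93 Y100.63
G01 X270.70 Y107.62
G01 X278.21 Y107.15
M5
G00 X190.35 Y82.34
M3 S279
G01 X151.02 Y86.78 F4148
G01 X174.54 Y118.62
G01 X190.35 Y82.34
M5
G00 X0.00 Y0.00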